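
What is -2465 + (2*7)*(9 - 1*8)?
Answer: -2451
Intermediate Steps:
-2465 + (2*7)*(9 - 1*8) = -2465 + 14*(9 - 8) = -2465 + 14*1 = -2465 + 14 = -2451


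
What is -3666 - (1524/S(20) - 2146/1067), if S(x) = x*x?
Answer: -391354127/106700 ≈ -3667.8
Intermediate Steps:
S(x) = x**2
-3666 - (1524/S(20) - 2146/1067) = -3666 - (1524/(20**2) - 2146/1067) = -3666 - (1524/400 - 2146*1/1067) = -3666 - (1524*(1/400) - 2146/1067) = -3666 - (381/100 - 2146/1067) = -3666 - 1*191927/106700 = -3666 - 191927/106700 = -391354127/106700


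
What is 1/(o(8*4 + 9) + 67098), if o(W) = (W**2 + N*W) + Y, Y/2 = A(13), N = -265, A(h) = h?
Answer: 1/57940 ≈ 1.7259e-5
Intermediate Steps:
Y = 26 (Y = 2*13 = 26)
o(W) = 26 + W**2 - 265*W (o(W) = (W**2 - 265*W) + 26 = 26 + W**2 - 265*W)
1/(o(8*4 + 9) + 67098) = 1/((26 + (8*4 + 9)**2 - 265*(8*4 + 9)) + 67098) = 1/((26 + (32 + 9)**2 - 265*(32 + 9)) + 67098) = 1/((26 + 41**2 - 265*41) + 67098) = 1/((26 + 1681 - 10865) + 67098) = 1/(-9158 + 67098) = 1/57940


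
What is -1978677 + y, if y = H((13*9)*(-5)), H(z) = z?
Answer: -1979262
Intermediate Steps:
y = -585 (y = (13*9)*(-5) = 117*(-5) = -585)
-1978677 + y = -1978677 - 585 = -1979262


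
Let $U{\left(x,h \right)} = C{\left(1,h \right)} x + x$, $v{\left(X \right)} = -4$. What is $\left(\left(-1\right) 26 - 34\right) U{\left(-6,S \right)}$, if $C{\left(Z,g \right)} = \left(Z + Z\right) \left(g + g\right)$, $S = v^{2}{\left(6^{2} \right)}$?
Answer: $23400$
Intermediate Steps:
$S = 16$ ($S = \left(-4\right)^{2} = 16$)
$C{\left(Z,g \right)} = 4 Z g$ ($C{\left(Z,g \right)} = 2 Z 2 g = 4 Z g$)
$U{\left(x,h \right)} = x + 4 h x$ ($U{\left(x,h \right)} = 4 \cdot 1 h x + x = 4 h x + x = x + 4 h x$)
$\left(\left(-1\right) 26 - 34\right) U{\left(-6,S \right)} = \left(\left(-1\right) 26 - 34\right) \left(- 6 \left(1 + 4 \cdot 16\right)\right) = \left(-26 - 34\right) \left(- 6 \left(1 + 64\right)\right) = - 60 \left(\left(-6\right) 65\right) = \left(-60\right) \left(-390\right) = 23400$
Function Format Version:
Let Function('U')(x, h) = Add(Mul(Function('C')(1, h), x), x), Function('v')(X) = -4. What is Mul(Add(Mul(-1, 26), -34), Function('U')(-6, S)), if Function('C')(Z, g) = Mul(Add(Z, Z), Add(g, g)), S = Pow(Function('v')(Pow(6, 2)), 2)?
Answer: 23400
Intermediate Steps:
S = 16 (S = Pow(-4, 2) = 16)
Function('C')(Z, g) = Mul(4, Z, g) (Function('C')(Z, g) = Mul(Mul(2, Z), Mul(2, g)) = Mul(4, Z, g))
Function('U')(x, h) = Add(x, Mul(4, h, x)) (Function('U')(x, h) = Add(Mul(Mul(4, 1, h), x), x) = Add(Mul(Mul(4, h), x), x) = Add(Mul(4, h, x), x) = Add(x, Mul(4, h, x)))
Mul(Add(Mul(-1, 26), -34), Function('U')(-6, S)) = Mul(Add(Mul(-1, 26), -34), Mul(-6, Add(1, Mul(4, 16)))) = Mul(Add(-26, -34), Mul(-6, Add(1, 64))) = Mul(-60, Mul(-6, 65)) = Mul(-60, -390) = 23400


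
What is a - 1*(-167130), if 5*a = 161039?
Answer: 996689/5 ≈ 1.9934e+5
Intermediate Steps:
a = 161039/5 (a = (⅕)*161039 = 161039/5 ≈ 32208.)
a - 1*(-167130) = 161039/5 - 1*(-167130) = 161039/5 + 167130 = 996689/5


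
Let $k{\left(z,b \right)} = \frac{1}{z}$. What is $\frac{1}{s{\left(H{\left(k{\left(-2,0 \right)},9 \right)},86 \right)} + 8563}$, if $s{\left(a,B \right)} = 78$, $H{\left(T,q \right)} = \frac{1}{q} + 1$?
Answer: $\frac{1}{8641} \approx 0.00011573$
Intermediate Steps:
$H{\left(T,q \right)} = 1 + \frac{1}{q}$
$\frac{1}{s{\left(H{\left(k{\left(-2,0 \right)},9 \right)},86 \right)} + 8563} = \frac{1}{78 + 8563} = \frac{1}{8641}$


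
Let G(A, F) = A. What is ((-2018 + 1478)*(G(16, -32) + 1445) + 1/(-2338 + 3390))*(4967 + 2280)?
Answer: -6014755478113/1052 ≈ -5.7175e+9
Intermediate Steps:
((-2018 + 1478)*(G(16, -32) + 1445) + 1/(-2338 + 3390))*(4967 + 2280) = ((-2018 + 1478)*(16 + 1445) + 1/(-2338 + 3390))*(4967 + 2280) = (-540*1461 + 1/1052)*7247 = (-788940 + 1/1052)*7247 = -829964879/1052*7247 = -6014755478113/1052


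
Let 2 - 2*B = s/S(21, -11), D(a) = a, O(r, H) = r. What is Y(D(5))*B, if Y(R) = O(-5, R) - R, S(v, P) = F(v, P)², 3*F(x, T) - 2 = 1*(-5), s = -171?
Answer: -865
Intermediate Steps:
F(x, T) = -1 (F(x, T) = ⅔ + (1*(-5))/3 = ⅔ + (⅓)*(-5) = ⅔ - 5/3 = -1)
S(v, P) = 1 (S(v, P) = (-1)² = 1)
Y(R) = -5 - R
B = 173/2 (B = 1 - (-171)/(2*1) = 1 - (-171)/2 = 1 - ½*(-171) = 1 + 171/2 = 173/2 ≈ 86.500)
Y(D(5))*B = (-5 - 1*5)*(173/2) = (-5 - 5)*(173/2) = -10*173/2 = -865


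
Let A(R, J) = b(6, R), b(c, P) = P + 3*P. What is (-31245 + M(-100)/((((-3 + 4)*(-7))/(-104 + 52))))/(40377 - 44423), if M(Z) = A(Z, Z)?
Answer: 239515/28322 ≈ 8.4568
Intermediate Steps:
b(c, P) = 4*P
A(R, J) = 4*R
M(Z) = 4*Z
(-31245 + M(-100)/((((-3 + 4)*(-7))/(-104 + 52))))/(40377 - 44423) = (-31245 + (4*(-100))/((((-3 + 4)*(-7))/(-104 + 52))))/(40377 - 44423) = (-31245 - 400/((1*(-7))/(-52)))/(-4046) = (-31245 - 400/((-7*(-1/52))))*(-1/4046) = (-31245 - 400/7/52)*(-1/4046) = (-31245 - 400*52/7)*(-1/4046) = (-31245 - 20800/7)*(-1/4046) = -239515/7*(-1/4046) = 239515/28322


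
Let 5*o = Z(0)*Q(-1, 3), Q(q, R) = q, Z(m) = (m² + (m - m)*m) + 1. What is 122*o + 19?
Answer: -27/5 ≈ -5.4000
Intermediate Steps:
Z(m) = 1 + m² (Z(m) = (m² + 0*m) + 1 = (m² + 0) + 1 = m² + 1 = 1 + m²)
o = -⅕ (o = ((1 + 0²)*(-1))/5 = ((1 + 0)*(-1))/5 = (1*(-1))/5 = (⅕)*(-1) = -⅕ ≈ -0.20000)
122*o + 19 = 122*(-⅕) + 19 = -122/5 + 19 = -27/5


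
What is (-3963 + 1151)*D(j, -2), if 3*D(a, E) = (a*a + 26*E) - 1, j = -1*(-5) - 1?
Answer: 104044/3 ≈ 34681.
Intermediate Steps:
j = 4 (j = 5 - 1 = 4)
D(a, E) = -⅓ + a²/3 + 26*E/3 (D(a, E) = ((a*a + 26*E) - 1)/3 = ((a² + 26*E) - 1)/3 = (-1 + a² + 26*E)/3 = -⅓ + a²/3 + 26*E/3)
(-3963 + 1151)*D(j, -2) = (-3963 + 1151)*(-⅓ + (⅓)*4² + (26/3)*(-2)) = -2812*(-⅓ + (⅓)*16 - 52/3) = -2812*(-⅓ + 16/3 - 52/3) = -2812*(-37/3) = 104044/3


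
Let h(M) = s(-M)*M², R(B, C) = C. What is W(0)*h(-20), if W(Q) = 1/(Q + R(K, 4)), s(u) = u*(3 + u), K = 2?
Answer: 46000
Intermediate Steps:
h(M) = -M³*(3 - M) (h(M) = ((-M)*(3 - M))*M² = (-M*(3 - M))*M² = -M³*(3 - M))
W(Q) = 1/(4 + Q) (W(Q) = 1/(Q + 4) = 1/(4 + Q))
W(0)*h(-20) = ((-20)³*(-3 - 20))/(4 + 0) = (-8000*(-23))/4 = (¼)*184000 = 46000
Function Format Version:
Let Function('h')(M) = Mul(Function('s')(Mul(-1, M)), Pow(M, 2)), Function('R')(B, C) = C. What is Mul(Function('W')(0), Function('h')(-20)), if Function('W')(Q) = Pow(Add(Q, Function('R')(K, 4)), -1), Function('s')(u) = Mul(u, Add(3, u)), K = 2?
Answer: 46000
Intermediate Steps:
Function('h')(M) = Mul(-1, Pow(M, 3), Add(3, Mul(-1, M))) (Function('h')(M) = Mul(Mul(Mul(-1, M), Add(3, Mul(-1, M))), Pow(M, 2)) = Mul(Mul(-1, M, Add(3, Mul(-1, M))), Pow(M, 2)) = Mul(-1, Pow(M, 3), Add(3, Mul(-1, M))))
Function('W')(Q) = Pow(Add(4, Q), -1) (Function('W')(Q) = Pow(Add(Q, 4), -1) = Pow(Add(4, Q), -1))
Mul(Function('W')(0), Function('h')(-20)) = Mul(Pow(Add(4, 0), -1), Mul(Pow(-20, 3), Add(-3, -20))) = Mul(Pow(4, -1), Mul(-8000, -23)) = Mul(Rational(1, 4), 184000) = 46000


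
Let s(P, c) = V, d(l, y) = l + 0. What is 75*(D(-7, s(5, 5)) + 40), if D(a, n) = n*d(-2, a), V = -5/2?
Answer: 3375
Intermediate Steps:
d(l, y) = l
V = -5/2 (V = -5*½ = -5/2 ≈ -2.5000)
s(P, c) = -5/2
D(a, n) = -2*n (D(a, n) = n*(-2) = -2*n)
75*(D(-7, s(5, 5)) + 40) = 75*(-2*(-5/2) + 40) = 75*(5 + 40) = 75*45 = 3375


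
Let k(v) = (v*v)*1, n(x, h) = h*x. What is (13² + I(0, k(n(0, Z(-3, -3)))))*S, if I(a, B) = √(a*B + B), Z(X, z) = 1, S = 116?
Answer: 19604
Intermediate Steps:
k(v) = v² (k(v) = v²*1 = v²)
I(a, B) = √(B + B*a) (I(a, B) = √(B*a + B) = √(B + B*a))
(13² + I(0, k(n(0, Z(-3, -3)))))*S = (13² + √((1*0)²*(1 + 0)))*116 = (169 + √(0²*1))*116 = (169 + √(0*1))*116 = (169 + √0)*116 = (169 + 0)*116 = 169*116 = 19604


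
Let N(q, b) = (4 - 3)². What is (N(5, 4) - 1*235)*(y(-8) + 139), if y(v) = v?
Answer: -30654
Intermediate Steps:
N(q, b) = 1 (N(q, b) = 1² = 1)
(N(5, 4) - 1*235)*(y(-8) + 139) = (1 - 1*235)*(-8 + 139) = (1 - 235)*131 = -234*131 = -30654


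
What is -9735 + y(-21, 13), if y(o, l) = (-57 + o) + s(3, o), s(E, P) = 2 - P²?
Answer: -10252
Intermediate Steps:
y(o, l) = -55 + o - o² (y(o, l) = (-57 + o) + (2 - o²) = -55 + o - o²)
-9735 + y(-21, 13) = -9735 + (-55 - 21 - 1*(-21)²) = -9735 + (-55 - 21 - 1*441) = -9735 + (-55 - 21 - 441) = -9735 - 517 = -10252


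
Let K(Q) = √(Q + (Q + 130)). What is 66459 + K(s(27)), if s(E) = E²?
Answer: 66459 + 2*√397 ≈ 66499.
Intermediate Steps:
K(Q) = √(130 + 2*Q) (K(Q) = √(Q + (130 + Q)) = √(130 + 2*Q))
66459 + K(s(27)) = 66459 + √(130 + 2*27²) = 66459 + √(130 + 2*729) = 66459 + √(130 + 1458) = 66459 + √1588 = 66459 + 2*√397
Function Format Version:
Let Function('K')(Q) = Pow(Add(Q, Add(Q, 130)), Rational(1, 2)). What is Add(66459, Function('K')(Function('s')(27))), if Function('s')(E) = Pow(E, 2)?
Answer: Add(66459, Mul(2, Pow(397, Rational(1, 2)))) ≈ 66499.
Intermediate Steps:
Function('K')(Q) = Pow(Add(130, Mul(2, Q)), Rational(1, 2)) (Function('K')(Q) = Pow(Add(Q, Add(130, Q)), Rational(1, 2)) = Pow(Add(130, Mul(2, Q)), Rational(1, 2)))
Add(66459, Function('K')(Function('s')(27))) = Add(66459, Pow(Add(130, Mul(2, Pow(27, 2))), Rational(1, 2))) = Add(66459, Pow(Add(130, Mul(2, 729)), Rational(1, 2))) = Add(66459, Pow(Add(130, 1458), Rational(1, 2))) = Add(66459, Pow(1588, Rational(1, 2))) = Add(66459, Mul(2, Pow(397, Rational(1, 2))))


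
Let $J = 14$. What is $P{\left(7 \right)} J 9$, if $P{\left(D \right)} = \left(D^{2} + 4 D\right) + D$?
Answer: $10584$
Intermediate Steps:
$P{\left(D \right)} = D^{2} + 5 D$
$P{\left(7 \right)} J 9 = 7 \left(5 + 7\right) 14 \cdot 9 = 7 \cdot 12 \cdot 14 \cdot 9 = 84 \cdot 14 \cdot 9 = 1176 \cdot 9 = 10584$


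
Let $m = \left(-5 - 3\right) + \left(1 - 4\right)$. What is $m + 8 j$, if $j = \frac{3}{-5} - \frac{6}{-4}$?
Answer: $- \frac{19}{5} \approx -3.8$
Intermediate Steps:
$j = \frac{9}{10}$ ($j = 3 \left(- \frac{1}{5}\right) - - \frac{3}{2} = - \frac{3}{5} + \frac{3}{2} = \frac{9}{10} \approx 0.9$)
$m = -11$ ($m = -8 - 3 = -11$)
$m + 8 j = -11 + 8 \cdot \frac{9}{10} = -11 + \frac{36}{5} = - \frac{19}{5}$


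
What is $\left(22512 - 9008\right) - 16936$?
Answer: $-3432$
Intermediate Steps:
$\left(22512 - 9008\right) - 16936 = 13504 - 16936 = -3432$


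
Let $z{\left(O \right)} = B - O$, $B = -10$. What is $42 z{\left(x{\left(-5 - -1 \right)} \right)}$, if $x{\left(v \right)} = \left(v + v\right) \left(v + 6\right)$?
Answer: $252$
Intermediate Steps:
$x{\left(v \right)} = 2 v \left(6 + v\right)$
$z{\left(O \right)} = -10 - O$
$42 z{\left(x{\left(-5 - -1 \right)} \right)} = 42 \left(-10 - 2 \left(-5 - -1\right) \left(6 - 4\right)\right) = 42 \left(-10 - 2 \left(-5 + 1\right) \left(6 + \left(-5 + 1\right)\right)\right) = 42 \left(-10 - 2 \left(-4\right) \left(6 - 4\right)\right) = 42 \left(-10 - 2 \left(-4\right) 2\right) = 42 \left(-10 - -16\right) = 42 \left(-10 + 16\right) = 42 \cdot 6 = 252$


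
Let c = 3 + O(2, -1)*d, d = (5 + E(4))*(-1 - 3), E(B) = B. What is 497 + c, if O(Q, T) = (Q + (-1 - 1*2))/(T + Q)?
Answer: 536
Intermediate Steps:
d = -36 (d = (5 + 4)*(-1 - 3) = 9*(-4) = -36)
O(Q, T) = (-3 + Q)/(Q + T) (O(Q, T) = (Q + (-1 - 2))/(Q + T) = (Q - 3)/(Q + T) = (-3 + Q)/(Q + T))
c = 39 (c = 3 + ((-3 + 2)/(2 - 1))*(-36) = 3 + (-1/1)*(-36) = 3 + (1*(-1))*(-36) = 3 - 1*(-36) = 3 + 36 = 39)
497 + c = 497 + 39 = 536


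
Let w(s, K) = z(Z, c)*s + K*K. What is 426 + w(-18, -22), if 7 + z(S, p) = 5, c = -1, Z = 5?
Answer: 946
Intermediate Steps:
z(S, p) = -2 (z(S, p) = -7 + 5 = -2)
w(s, K) = K² - 2*s (w(s, K) = -2*s + K*K = -2*s + K² = K² - 2*s)
426 + w(-18, -22) = 426 + ((-22)² - 2*(-18)) = 426 + (484 + 36) = 426 + 520 = 946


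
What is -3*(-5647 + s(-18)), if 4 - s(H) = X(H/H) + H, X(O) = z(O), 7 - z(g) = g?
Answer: 16893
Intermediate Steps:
z(g) = 7 - g
X(O) = 7 - O
s(H) = -2 - H (s(H) = 4 - ((7 - H/H) + H) = 4 - ((7 - 1*1) + H) = 4 - ((7 - 1) + H) = 4 - (6 + H) = 4 + (-6 - H) = -2 - H)
-3*(-5647 + s(-18)) = -3*(-5647 + (-2 - 1*(-18))) = -3*(-5647 + (-2 + 18)) = -3*(-5647 + 16) = -3*(-5631) = 16893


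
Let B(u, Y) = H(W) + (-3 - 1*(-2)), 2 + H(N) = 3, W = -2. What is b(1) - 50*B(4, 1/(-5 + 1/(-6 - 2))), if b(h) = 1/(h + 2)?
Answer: ⅓ ≈ 0.33333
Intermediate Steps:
b(h) = 1/(2 + h)
H(N) = 1 (H(N) = -2 + 3 = 1)
B(u, Y) = 0 (B(u, Y) = 1 + (-3 - 1*(-2)) = 1 + (-3 + 2) = 1 - 1 = 0)
b(1) - 50*B(4, 1/(-5 + 1/(-6 - 2))) = 1/(2 + 1) - 50*0 = 1/3 + 0 = ⅓ + 0 = ⅓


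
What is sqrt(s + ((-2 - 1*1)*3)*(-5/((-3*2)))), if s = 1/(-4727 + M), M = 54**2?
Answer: I*sqrt(98398874)/3622 ≈ 2.7387*I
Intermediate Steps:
M = 2916
s = -1/1811 (s = 1/(-4727 + 2916) = 1/(-1811) = -1/1811 ≈ -0.00055218)
sqrt(s + ((-2 - 1*1)*3)*(-5/((-3*2)))) = sqrt(-1/1811 + ((-2 - 1*1)*3)*(-5/((-3*2)))) = sqrt(-1/1811 + ((-2 - 1)*3)*(-5/(-6))) = sqrt(-1/1811 + (-3*3)*(-5*(-1/6))) = sqrt(-1/1811 - 9*5/6) = sqrt(-1/1811 - 15/2) = sqrt(-27167/3622) = I*sqrt(98398874)/3622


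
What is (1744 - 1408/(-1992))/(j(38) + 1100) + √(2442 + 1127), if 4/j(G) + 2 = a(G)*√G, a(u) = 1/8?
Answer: 3248573888/2043781293 + √3569 + 434432*√38/2043781293 ≈ 61.332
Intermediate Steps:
a(u) = ⅛
j(G) = 4/(-2 + √G/8)
(1744 - 1408/(-1992))/(j(38) + 1100) + √(2442 + 1127) = (1744 - 1408/(-1992))/(32/(-16 + √38) + 1100) + √(2442 + 1127) = (1744 - 1408*(-1/1992))/(1100 + 32/(-16 + √38)) + √3569 = (1744 + 176/249)/(1100 + 32/(-16 + √38)) + √3569 = 434432/(249*(1100 + 32/(-16 + √38))) + √3569 = √3569 + 434432/(249*(1100 + 32/(-16 + √38)))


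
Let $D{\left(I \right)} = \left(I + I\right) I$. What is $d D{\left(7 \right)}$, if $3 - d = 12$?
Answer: $-882$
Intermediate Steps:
$D{\left(I \right)} = 2 I^{2}$ ($D{\left(I \right)} = 2 I I = 2 I^{2}$)
$d = -9$ ($d = 3 - 12 = -9$)
$d D{\left(7 \right)} = - 9 \cdot 2 \cdot 7^{2} = - 9 \cdot 2 \cdot 49 = \left(-9\right) 98 = -882$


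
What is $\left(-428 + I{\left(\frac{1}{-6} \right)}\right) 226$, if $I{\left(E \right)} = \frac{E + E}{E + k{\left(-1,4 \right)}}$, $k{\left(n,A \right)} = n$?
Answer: $- \frac{676644}{7} \approx -96663.0$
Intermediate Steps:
$I{\left(E \right)} = \frac{2 E}{-1 + E}$ ($I{\left(E \right)} = \frac{E + E}{E - 1} = \frac{2 E}{-1 + E}$)
$\left(-428 + I{\left(\frac{1}{-6} \right)}\right) 226 = \left(-428 + \frac{2}{\left(-6\right) \left(-1 + \frac{1}{-6}\right)}\right) 226 = \left(-428 + 2 \left(- \frac{1}{6}\right) \frac{1}{-1 - \frac{1}{6}}\right) 226 = \left(-428 + 2 \left(- \frac{1}{6}\right) \frac{1}{- \frac{7}{6}}\right) 226 = \left(-428 + 2 \left(- \frac{1}{6}\right) \left(- \frac{6}{7}\right)\right) 226 = \left(-428 + \frac{2}{7}\right) 226 = \left(- \frac{2994}{7}\right) 226 = - \frac{676644}{7}$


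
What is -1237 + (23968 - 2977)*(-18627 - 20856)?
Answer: -828788890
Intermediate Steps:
-1237 + (23968 - 2977)*(-18627 - 20856) = -1237 + 20991*(-39483) = -1237 - 828787653 = -828788890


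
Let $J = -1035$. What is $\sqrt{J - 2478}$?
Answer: $i \sqrt{3513} \approx 59.271 i$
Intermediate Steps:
$\sqrt{J - 2478} = \sqrt{-1035 - 2478} = \sqrt{-3513} = i \sqrt{3513}$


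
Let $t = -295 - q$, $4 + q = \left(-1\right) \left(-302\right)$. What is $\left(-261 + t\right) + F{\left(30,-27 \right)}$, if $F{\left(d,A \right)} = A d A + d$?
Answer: $21046$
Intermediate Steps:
$q = 298$ ($q = -4 - -302 = -4 + 302 = 298$)
$t = -593$ ($t = -295 - 298 = -593$)
$F{\left(d,A \right)} = d + d A^{2}$ ($F{\left(d,A \right)} = d A^{2} + d = d + d A^{2}$)
$\left(-261 + t\right) + F{\left(30,-27 \right)} = \left(-261 - 593\right) + 30 \left(1 + \left(-27\right)^{2}\right) = -854 + 30 \left(1 + 729\right) = -854 + 30 \cdot 730 = -854 + 21900 = 21046$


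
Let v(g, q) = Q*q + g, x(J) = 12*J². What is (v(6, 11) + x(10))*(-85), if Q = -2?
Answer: -100640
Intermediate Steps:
v(g, q) = g - 2*q (v(g, q) = -2*q + g = g - 2*q)
(v(6, 11) + x(10))*(-85) = ((6 - 2*11) + 12*10²)*(-85) = ((6 - 22) + 12*100)*(-85) = (-16 + 1200)*(-85) = 1184*(-85) = -100640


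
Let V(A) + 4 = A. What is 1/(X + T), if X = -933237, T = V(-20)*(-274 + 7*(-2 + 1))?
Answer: -1/926493 ≈ -1.0793e-6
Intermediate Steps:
V(A) = -4 + A
T = 6744 (T = (-4 - 20)*(-274 + 7*(-2 + 1)) = -24*(-274 + 7*(-1)) = -24*(-274 - 7) = -24*(-281) = 6744)
1/(X + T) = 1/(-933237 + 6744) = 1/(-926493) = -1/926493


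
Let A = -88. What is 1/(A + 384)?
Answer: 1/296 ≈ 0.0033784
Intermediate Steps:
1/(A + 384) = 1/(-88 + 384) = 1/296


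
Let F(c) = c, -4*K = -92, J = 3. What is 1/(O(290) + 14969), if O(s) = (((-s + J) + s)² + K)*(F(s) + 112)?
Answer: 1/27833 ≈ 3.5929e-5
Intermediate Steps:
K = 23 (K = -¼*(-92) = 23)
O(s) = 3584 + 32*s (O(s) = (((-s + 3) + s)² + 23)*(s + 112) = (((3 - s) + s)² + 23)*(112 + s) = (3² + 23)*(112 + s) = (9 + 23)*(112 + s) = 32*(112 + s) = 3584 + 32*s)
1/(O(290) + 14969) = 1/((3584 + 32*290) + 14969) = 1/((3584 + 9280) + 14969) = 1/(12864 + 14969) = 1/27833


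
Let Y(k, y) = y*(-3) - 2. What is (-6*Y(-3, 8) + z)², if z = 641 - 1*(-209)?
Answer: 1012036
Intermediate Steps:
Y(k, y) = -2 - 3*y (Y(k, y) = -3*y - 2 = -2 - 3*y)
z = 850 (z = 641 + 209 = 850)
(-6*Y(-3, 8) + z)² = (-6*(-2 - 3*8) + 850)² = (-6*(-2 - 24) + 850)² = (-6*(-26) + 850)² = (156 + 850)² = 1006² = 1012036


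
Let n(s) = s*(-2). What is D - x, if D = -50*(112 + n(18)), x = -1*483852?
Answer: 480052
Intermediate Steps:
x = -483852
n(s) = -2*s
D = -3800 (D = -50*(112 - 2*18) = -50*(112 - 36) = -50*76 = -3800)
D - x = -3800 - 1*(-483852) = -3800 + 483852 = 480052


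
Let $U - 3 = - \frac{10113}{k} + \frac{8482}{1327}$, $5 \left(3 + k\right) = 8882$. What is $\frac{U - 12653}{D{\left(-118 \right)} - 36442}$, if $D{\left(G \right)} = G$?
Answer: $\frac{148838228711}{430183569040} \approx 0.34599$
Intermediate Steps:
$k = \frac{8867}{5}$ ($k = -3 + \frac{1}{5} \cdot 8882 = -3 + \frac{8882}{5} = \frac{8867}{5} \approx 1773.4$)
$U = \frac{43409666}{11766509}$ ($U = 3 + \left(- \frac{10113}{\frac{8867}{5}} + \frac{8482}{1327}\right) = 3 + \left(\left(-10113\right) \frac{5}{8867} + 8482 \cdot \frac{1}{1327}\right) = 3 + \left(- \frac{50565}{8867} + \frac{8482}{1327}\right) = 3 + \frac{8110139}{11766509} = \frac{43409666}{11766509} \approx 3.6893$)
$\frac{U - 12653}{D{\left(-118 \right)} - 36442} = \frac{\frac{43409666}{11766509} - 12653}{-118 - 36442} = - \frac{148838228711}{11766509 \left(-36560\right)} = \left(- \frac{148838228711}{11766509}\right) \left(- \frac{1}{36560}\right) = \frac{148838228711}{430183569040}$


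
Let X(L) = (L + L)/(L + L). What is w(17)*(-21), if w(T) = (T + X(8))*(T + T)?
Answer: -12852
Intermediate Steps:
X(L) = 1 (X(L) = (2*L)/((2*L)) = (2*L)*(1/(2*L)) = 1)
w(T) = 2*T*(1 + T) (w(T) = (T + 1)*(T + T) = (1 + T)*(2*T) = 2*T*(1 + T))
w(17)*(-21) = (2*17*(1 + 17))*(-21) = (2*17*18)*(-21) = 612*(-21) = -12852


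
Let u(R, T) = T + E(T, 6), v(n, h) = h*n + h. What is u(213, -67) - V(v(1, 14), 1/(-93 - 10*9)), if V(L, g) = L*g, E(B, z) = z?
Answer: -11135/183 ≈ -60.847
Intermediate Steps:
v(n, h) = h + h*n
u(R, T) = 6 + T (u(R, T) = T + 6 = 6 + T)
u(213, -67) - V(v(1, 14), 1/(-93 - 10*9)) = (6 - 67) - 14*(1 + 1)/(-93 - 10*9) = -61 - 14*2/(-93 - 90) = -61 - 28/(-183) = -61 - 28*(-1)/183 = -61 - 1*(-28/183) = -61 + 28/183 = -11135/183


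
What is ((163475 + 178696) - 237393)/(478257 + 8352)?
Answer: 34926/162203 ≈ 0.21532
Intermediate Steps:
((163475 + 178696) - 237393)/(478257 + 8352) = (342171 - 237393)/486609 = 104778*(1/486609) = 34926/162203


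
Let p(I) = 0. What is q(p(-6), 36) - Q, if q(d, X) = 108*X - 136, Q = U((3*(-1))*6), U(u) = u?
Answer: 3770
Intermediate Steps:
Q = -18 (Q = (3*(-1))*6 = -3*6 = -18)
q(d, X) = -136 + 108*X
q(p(-6), 36) - Q = (-136 + 108*36) - 1*(-18) = (-136 + 3888) + 18 = 3752 + 18 = 3770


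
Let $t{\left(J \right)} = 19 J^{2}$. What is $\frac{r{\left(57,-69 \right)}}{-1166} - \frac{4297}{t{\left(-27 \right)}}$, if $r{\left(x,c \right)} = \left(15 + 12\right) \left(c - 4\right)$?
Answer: $\frac{22290019}{16150266} \approx 1.3802$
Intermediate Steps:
$r{\left(x,c \right)} = -108 + 27 c$ ($r{\left(x,c \right)} = 27 \left(-4 + c\right) = -108 + 27 c$)
$\frac{r{\left(57,-69 \right)}}{-1166} - \frac{4297}{t{\left(-27 \right)}} = \frac{-108 + 27 \left(-69\right)}{-1166} - \frac{4297}{19 \left(-27\right)^{2}} = \left(-108 - 1863\right) \left(- \frac{1}{1166}\right) - \frac{4297}{19 \cdot 729} = \left(-1971\right) \left(- \frac{1}{1166}\right) - \frac{4297}{13851} = \frac{1971}{1166} - \frac{4297}{13851} = \frac{22290019}{16150266}$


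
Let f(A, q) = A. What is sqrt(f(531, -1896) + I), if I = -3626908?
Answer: I*sqrt(3626377) ≈ 1904.3*I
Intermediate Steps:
sqrt(f(531, -1896) + I) = sqrt(531 - 3626908) = sqrt(-3626377) = I*sqrt(3626377)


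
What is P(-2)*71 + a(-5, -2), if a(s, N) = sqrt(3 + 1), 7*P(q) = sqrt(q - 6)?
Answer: 2 + 142*I*sqrt(2)/7 ≈ 2.0 + 28.688*I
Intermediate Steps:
P(q) = sqrt(-6 + q)/7 (P(q) = sqrt(q - 6)/7 = sqrt(-6 + q)/7)
a(s, N) = 2 (a(s, N) = sqrt(4) = 2)
P(-2)*71 + a(-5, -2) = (sqrt(-6 - 2)/7)*71 + 2 = (sqrt(-8)/7)*71 + 2 = ((2*I*sqrt(2))/7)*71 + 2 = (2*I*sqrt(2)/7)*71 + 2 = 142*I*sqrt(2)/7 + 2 = 2 + 142*I*sqrt(2)/7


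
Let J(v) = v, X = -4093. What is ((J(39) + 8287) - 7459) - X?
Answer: 4960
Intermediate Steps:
((J(39) + 8287) - 7459) - X = ((39 + 8287) - 7459) - 1*(-4093) = (8326 - 7459) + 4093 = 867 + 4093 = 4960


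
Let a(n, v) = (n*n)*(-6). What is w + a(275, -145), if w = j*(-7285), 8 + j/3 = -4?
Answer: -191490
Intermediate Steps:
j = -36 (j = -24 + 3*(-4) = -24 - 12 = -36)
a(n, v) = -6*n² (a(n, v) = n²*(-6) = -6*n²)
w = 262260 (w = -36*(-7285) = 262260)
w + a(275, -145) = 262260 - 6*275² = 262260 - 6*75625 = 262260 - 453750 = -191490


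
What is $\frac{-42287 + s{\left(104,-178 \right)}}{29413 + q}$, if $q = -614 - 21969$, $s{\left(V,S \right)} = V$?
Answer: $- \frac{42183}{6830} \approx -6.1761$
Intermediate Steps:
$q = -22583$ ($q = -614 - 21969 = -22583$)
$\frac{-42287 + s{\left(104,-178 \right)}}{29413 + q} = \frac{-42287 + 104}{29413 - 22583} = - \frac{42183}{6830}$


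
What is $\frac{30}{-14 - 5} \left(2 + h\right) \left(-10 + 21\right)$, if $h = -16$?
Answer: $\frac{4620}{19} \approx 243.16$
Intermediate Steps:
$\frac{30}{-14 - 5} \left(2 + h\right) \left(-10 + 21\right) = \frac{30}{-14 - 5} \left(2 - 16\right) \left(-10 + 21\right) = \frac{30}{-19} \left(\left(-14\right) 11\right) = 30 \left(- \frac{1}{19}\right) \left(-154\right) = \left(- \frac{30}{19}\right) \left(-154\right) = \frac{4620}{19}$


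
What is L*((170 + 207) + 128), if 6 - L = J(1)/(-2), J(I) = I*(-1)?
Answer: 5555/2 ≈ 2777.5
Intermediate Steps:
J(I) = -I
L = 11/2 (L = 6 - (-1*1)/(-2) = 6 - (-1)*(-1)/2 = 6 - 1*½ = 6 - ½ = 11/2 ≈ 5.5000)
L*((170 + 207) + 128) = 11*((170 + 207) + 128)/2 = 11*(377 + 128)/2 = (11/2)*505 = 5555/2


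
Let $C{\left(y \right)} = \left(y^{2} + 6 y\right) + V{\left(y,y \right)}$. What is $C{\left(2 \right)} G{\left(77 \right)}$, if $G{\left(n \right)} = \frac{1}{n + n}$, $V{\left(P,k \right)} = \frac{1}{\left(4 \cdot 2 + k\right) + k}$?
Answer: $\frac{193}{1848} \approx 0.10444$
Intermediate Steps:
$V{\left(P,k \right)} = \frac{1}{8 + 2 k}$ ($V{\left(P,k \right)} = \frac{1}{\left(8 + k\right) + k} = \frac{1}{8 + 2 k}$)
$C{\left(y \right)} = y^{2} + \frac{1}{2 \left(4 + y\right)} + 6 y$ ($C{\left(y \right)} = \left(y^{2} + 6 y\right) + \frac{1}{2 \left(4 + y\right)} = y^{2} + \frac{1}{2 \left(4 + y\right)} + 6 y$)
$G{\left(n \right)} = \frac{1}{2 n}$
$C{\left(2 \right)} G{\left(77 \right)} = \frac{\frac{1}{2} + 2 \left(4 + 2\right) \left(6 + 2\right)}{4 + 2} \frac{1}{2 \cdot 77} = \frac{\frac{1}{2} + 2 \cdot 6 \cdot 8}{6} \cdot \frac{1}{2} \cdot \frac{1}{77} = \frac{\frac{1}{2} + 96}{6} \cdot \frac{1}{154} = \frac{1}{6} \cdot \frac{193}{2} \cdot \frac{1}{154} = \frac{193}{12} \cdot \frac{1}{154} = \frac{193}{1848}$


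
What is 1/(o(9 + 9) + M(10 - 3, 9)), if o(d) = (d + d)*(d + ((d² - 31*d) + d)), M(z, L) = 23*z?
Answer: -1/6967 ≈ -0.00014353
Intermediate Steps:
o(d) = 2*d*(d² - 29*d) (o(d) = (2*d)*(d + (d² - 30*d)) = (2*d)*(d² - 29*d) = 2*d*(d² - 29*d))
1/(o(9 + 9) + M(10 - 3, 9)) = 1/(2*(9 + 9)²*(-29 + (9 + 9)) + 23*(10 - 3)) = 1/(2*18²*(-29 + 18) + 23*7) = 1/(2*324*(-11) + 161) = 1/(-7128 + 161) = 1/(-6967) = -1/6967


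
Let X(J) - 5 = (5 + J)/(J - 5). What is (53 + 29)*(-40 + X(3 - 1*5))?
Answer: -20336/7 ≈ -2905.1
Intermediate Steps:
X(J) = 5 + (5 + J)/(-5 + J) (X(J) = 5 + (5 + J)/(J - 5) = 5 + (5 + J)/(-5 + J))
(53 + 29)*(-40 + X(3 - 1*5)) = (53 + 29)*(-40 + 2*(-10 + 3*(3 - 1*5))/(-5 + (3 - 1*5))) = 82*(-40 + 2*(-10 + 3*(3 - 5))/(-5 + (3 - 5))) = 82*(-40 + 2*(-10 + 3*(-2))/(-5 - 2)) = 82*(-40 + 2*(-10 - 6)/(-7)) = 82*(-40 + 2*(-1/7)*(-16)) = 82*(-40 + 32/7) = 82*(-248/7) = -20336/7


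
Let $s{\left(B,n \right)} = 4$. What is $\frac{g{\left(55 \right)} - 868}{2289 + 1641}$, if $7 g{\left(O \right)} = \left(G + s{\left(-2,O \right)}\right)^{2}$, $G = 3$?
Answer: $- \frac{287}{1310} \approx -0.21908$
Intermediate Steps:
$g{\left(O \right)} = 7$ ($g{\left(O \right)} = \frac{\left(3 + 4\right)^{2}}{7} = \frac{7^{2}}{7} = \frac{1}{7} \cdot 49 = 7$)
$\frac{g{\left(55 \right)} - 868}{2289 + 1641} = \frac{7 - 868}{2289 + 1641} = - \frac{861}{3930} = \left(-861\right) \frac{1}{3930} = - \frac{287}{1310}$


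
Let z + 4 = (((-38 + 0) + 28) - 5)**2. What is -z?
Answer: -221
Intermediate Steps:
z = 221 (z = -4 + (((-38 + 0) + 28) - 5)**2 = -4 + ((-38 + 28) - 5)**2 = -4 + (-10 - 5)**2 = -4 + (-15)**2 = -4 + 225 = 221)
-z = -1*221 = -221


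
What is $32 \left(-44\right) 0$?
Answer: $0$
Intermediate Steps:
$32 \left(-44\right) 0 = \left(-1408\right) 0 = 0$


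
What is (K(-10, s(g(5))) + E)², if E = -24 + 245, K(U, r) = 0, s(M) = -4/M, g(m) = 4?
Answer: 48841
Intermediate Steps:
E = 221
(K(-10, s(g(5))) + E)² = (0 + 221)² = 221² = 48841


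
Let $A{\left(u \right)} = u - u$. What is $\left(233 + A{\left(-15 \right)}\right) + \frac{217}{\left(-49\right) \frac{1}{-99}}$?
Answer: $\frac{4700}{7} \approx 671.43$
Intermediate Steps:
$A{\left(u \right)} = 0$
$\left(233 + A{\left(-15 \right)}\right) + \frac{217}{\left(-49\right) \frac{1}{-99}} = \left(233 + 0\right) + \frac{217}{\left(-49\right) \frac{1}{-99}} = 233 + \frac{217}{\left(-49\right) \left(- \frac{1}{99}\right)} = 233 + \frac{217}{\frac{49}{99}} = 233 + 217 \cdot \frac{99}{49} = 233 + \frac{3069}{7} = \frac{4700}{7}$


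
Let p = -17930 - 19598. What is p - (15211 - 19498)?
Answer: -33241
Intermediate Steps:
p = -37528
p - (15211 - 19498) = -37528 - (15211 - 19498) = -37528 - 1*(-4287) = -37528 + 4287 = -33241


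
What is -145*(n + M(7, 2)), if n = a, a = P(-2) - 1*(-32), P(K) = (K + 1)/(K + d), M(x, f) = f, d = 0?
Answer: -10005/2 ≈ -5002.5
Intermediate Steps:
P(K) = (1 + K)/K (P(K) = (K + 1)/(K + 0) = (1 + K)/K)
a = 65/2 (a = (1 - 2)/(-2) - 1*(-32) = -½*(-1) + 32 = ½ + 32 = 65/2 ≈ 32.500)
n = 65/2 ≈ 32.500
-145*(n + M(7, 2)) = -145*(65/2 + 2) = -145*69/2 = -10005/2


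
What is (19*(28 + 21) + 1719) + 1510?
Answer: 4160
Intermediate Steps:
(19*(28 + 21) + 1719) + 1510 = (19*49 + 1719) + 1510 = (931 + 1719) + 1510 = 2650 + 1510 = 4160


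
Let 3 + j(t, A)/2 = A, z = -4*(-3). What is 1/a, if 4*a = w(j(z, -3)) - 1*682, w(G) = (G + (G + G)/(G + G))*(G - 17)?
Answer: -4/363 ≈ -0.011019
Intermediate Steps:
z = 12
j(t, A) = -6 + 2*A
w(G) = (1 + G)*(-17 + G) (w(G) = (G + (2*G)/((2*G)))*(-17 + G) = (G + (2*G)*(1/(2*G)))*(-17 + G) = (G + 1)*(-17 + G) = (1 + G)*(-17 + G))
a = -363/4 (a = ((-17 + (-6 + 2*(-3))**2 - 16*(-6 + 2*(-3))) - 1*682)/4 = ((-17 + (-6 - 6)**2 - 16*(-6 - 6)) - 682)/4 = ((-17 + (-12)**2 - 16*(-12)) - 682)/4 = ((-17 + 144 + 192) - 682)/4 = (319 - 682)/4 = (1/4)*(-363) = -363/4 ≈ -90.750)
1/a = 1/(-363/4) = -4/363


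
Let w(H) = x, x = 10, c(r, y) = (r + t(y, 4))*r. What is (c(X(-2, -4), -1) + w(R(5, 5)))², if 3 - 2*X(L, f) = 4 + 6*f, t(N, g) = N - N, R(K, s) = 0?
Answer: 323761/16 ≈ 20235.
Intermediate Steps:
t(N, g) = 0
X(L, f) = -½ - 3*f (X(L, f) = 3/2 - (4 + 6*f)/2 = 3/2 + (-2 - 3*f) = -½ - 3*f)
c(r, y) = r² (c(r, y) = (r + 0)*r = r*r = r²)
w(H) = 10
(c(X(-2, -4), -1) + w(R(5, 5)))² = ((-½ - 3*(-4))² + 10)² = ((-½ + 12)² + 10)² = ((23/2)² + 10)² = (529/4 + 10)² = (569/4)² = 323761/16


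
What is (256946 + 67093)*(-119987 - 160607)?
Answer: -90923399166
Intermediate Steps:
(256946 + 67093)*(-119987 - 160607) = 324039*(-280594) = -90923399166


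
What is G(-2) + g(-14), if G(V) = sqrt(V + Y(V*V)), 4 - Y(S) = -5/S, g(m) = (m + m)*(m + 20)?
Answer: -168 + sqrt(13)/2 ≈ -166.20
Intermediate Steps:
g(m) = 2*m*(20 + m) (g(m) = (2*m)*(20 + m) = 2*m*(20 + m))
Y(S) = 4 + 5/S (Y(S) = 4 - (-5)/S = 4 + 5/S)
G(V) = sqrt(4 + V + 5/V**2) (G(V) = sqrt(V + (4 + 5/((V*V)))) = sqrt(V + (4 + 5/(V**2))) = sqrt(V + (4 + 5/V**2)) = sqrt(4 + V + 5/V**2))
G(-2) + g(-14) = sqrt(4 - 2 + 5/(-2)**2) + 2*(-14)*(20 - 14) = sqrt(4 - 2 + 5*(1/4)) + 2*(-14)*6 = sqrt(4 - 2 + 5/4) - 168 = sqrt(13/4) - 168 = sqrt(13)/2 - 168 = -168 + sqrt(13)/2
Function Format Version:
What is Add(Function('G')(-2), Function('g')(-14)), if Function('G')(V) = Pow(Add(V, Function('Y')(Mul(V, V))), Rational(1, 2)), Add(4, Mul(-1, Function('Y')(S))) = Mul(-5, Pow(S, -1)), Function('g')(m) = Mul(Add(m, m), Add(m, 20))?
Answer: Add(-168, Mul(Rational(1, 2), Pow(13, Rational(1, 2)))) ≈ -166.20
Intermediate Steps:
Function('g')(m) = Mul(2, m, Add(20, m)) (Function('g')(m) = Mul(Mul(2, m), Add(20, m)) = Mul(2, m, Add(20, m)))
Function('Y')(S) = Add(4, Mul(5, Pow(S, -1))) (Function('Y')(S) = Add(4, Mul(-1, Mul(-5, Pow(S, -1)))) = Add(4, Mul(5, Pow(S, -1))))
Function('G')(V) = Pow(Add(4, V, Mul(5, Pow(V, -2))), Rational(1, 2)) (Function('G')(V) = Pow(Add(V, Add(4, Mul(5, Pow(Mul(V, V), -1)))), Rational(1, 2)) = Pow(Add(V, Add(4, Mul(5, Pow(Pow(V, 2), -1)))), Rational(1, 2)) = Pow(Add(V, Add(4, Mul(5, Pow(V, -2)))), Rational(1, 2)) = Pow(Add(4, V, Mul(5, Pow(V, -2))), Rational(1, 2)))
Add(Function('G')(-2), Function('g')(-14)) = Add(Pow(Add(4, -2, Mul(5, Pow(-2, -2))), Rational(1, 2)), Mul(2, -14, Add(20, -14))) = Add(Pow(Add(4, -2, Mul(5, Rational(1, 4))), Rational(1, 2)), Mul(2, -14, 6)) = Add(Pow(Add(4, -2, Rational(5, 4)), Rational(1, 2)), -168) = Add(Pow(Rational(13, 4), Rational(1, 2)), -168) = Add(Mul(Rational(1, 2), Pow(13, Rational(1, 2))), -168) = Add(-168, Mul(Rational(1, 2), Pow(13, Rational(1, 2))))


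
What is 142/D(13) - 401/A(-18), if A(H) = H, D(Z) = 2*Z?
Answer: 6491/234 ≈ 27.739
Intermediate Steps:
142/D(13) - 401/A(-18) = 142/((2*13)) - 401/(-18) = 142/26 - 401*(-1/18) = 142*(1/26) + 401/18 = 71/13 + 401/18 = 6491/234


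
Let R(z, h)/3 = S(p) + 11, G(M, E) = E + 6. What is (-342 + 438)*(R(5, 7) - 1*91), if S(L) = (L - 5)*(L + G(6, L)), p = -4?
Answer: -384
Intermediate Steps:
G(M, E) = 6 + E
S(L) = (-5 + L)*(6 + 2*L) (S(L) = (L - 5)*(L + (6 + L)) = (-5 + L)*(6 + 2*L))
R(z, h) = 87 (R(z, h) = 3*((-30 - 4*(-4) + 2*(-4)²) + 11) = 3*((-30 + 16 + 2*16) + 11) = 3*((-30 + 16 + 32) + 11) = 3*(18 + 11) = 3*29 = 87)
(-342 + 438)*(R(5, 7) - 1*91) = (-342 + 438)*(87 - 1*91) = 96*(87 - 91) = 96*(-4) = -384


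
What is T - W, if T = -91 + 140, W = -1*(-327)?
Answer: -278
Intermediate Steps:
W = 327
T = 49
T - W = 49 - 1*327 = 49 - 327 = -278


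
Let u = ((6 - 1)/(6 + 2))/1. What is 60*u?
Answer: 75/2 ≈ 37.500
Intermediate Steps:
u = 5/8 (u = (5/8)*1 = 5/8 ≈ 0.62500)
60*u = 60*(5/8) = 75/2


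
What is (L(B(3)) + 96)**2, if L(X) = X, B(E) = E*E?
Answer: 11025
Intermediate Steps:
B(E) = E**2
(L(B(3)) + 96)**2 = (3**2 + 96)**2 = (9 + 96)**2 = 105**2 = 11025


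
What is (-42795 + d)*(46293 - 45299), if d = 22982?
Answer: -19694122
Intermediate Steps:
(-42795 + d)*(46293 - 45299) = (-42795 + 22982)*(46293 - 45299) = -19813*994 = -19694122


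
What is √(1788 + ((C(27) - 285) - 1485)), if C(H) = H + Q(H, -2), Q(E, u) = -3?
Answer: √42 ≈ 6.4807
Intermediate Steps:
C(H) = -3 + H (C(H) = H - 3 = -3 + H)
√(1788 + ((C(27) - 285) - 1485)) = √(1788 + (((-3 + 27) - 285) - 1485)) = √(1788 + ((24 - 285) - 1485)) = √(1788 + (-261 - 1485)) = √(1788 - 1746) = √42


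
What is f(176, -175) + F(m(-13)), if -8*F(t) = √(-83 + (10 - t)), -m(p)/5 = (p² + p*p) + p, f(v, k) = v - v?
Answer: -√97/2 ≈ -4.9244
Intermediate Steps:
f(v, k) = 0
m(p) = -10*p² - 5*p (m(p) = -5*((p² + p*p) + p) = -5*((p² + p²) + p) = -5*(2*p² + p) = -5*(p + 2*p²) = -10*p² - 5*p)
F(t) = -√(-73 - t)/8 (F(t) = -√(-83 + (10 - t))/8 = -√(-73 - t)/8)
f(176, -175) + F(m(-13)) = 0 - √(-73 - (-5)*(-13)*(1 + 2*(-13)))/8 = 0 - √(-73 - (-5)*(-13)*(1 - 26))/8 = 0 - √(-73 - (-5)*(-13)*(-25))/8 = 0 - √(-73 - 1*(-1625))/8 = 0 - √(-73 + 1625)/8 = 0 - √97/2 = -√97/2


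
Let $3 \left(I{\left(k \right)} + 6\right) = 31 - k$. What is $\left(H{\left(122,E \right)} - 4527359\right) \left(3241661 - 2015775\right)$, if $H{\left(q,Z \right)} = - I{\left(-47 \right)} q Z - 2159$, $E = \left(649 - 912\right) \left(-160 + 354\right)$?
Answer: $147062386697532$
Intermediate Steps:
$I{\left(k \right)} = \frac{13}{3} - \frac{k}{3}$ ($I{\left(k \right)} = -6 + \frac{31 - k}{3} = -6 - \left(- \frac{31}{3} + \frac{k}{3}\right) = \frac{13}{3} - \frac{k}{3}$)
$E = -51022$ ($E = \left(-263\right) 194 = -51022$)
$H{\left(q,Z \right)} = -2159 - 20 Z q$ ($H{\left(q,Z \right)} = - (\frac{13}{3} - - \frac{47}{3}) q Z - 2159 = - (\frac{13}{3} + \frac{47}{3}) q Z - 2159 = \left(-1\right) 20 q Z - 2159 = - 20 q Z - 2159 = - 20 Z q - 2159 = -2159 - 20 Z q$)
$\left(H{\left(122,E \right)} - 4527359\right) \left(3241661 - 2015775\right) = \left(\left(-2159 - \left(-1020440\right) 122\right) - 4527359\right) \left(3241661 - 2015775\right) = \left(\left(-2159 + 124493680\right) - 4527359\right) 1225886 = \left(124491521 - 4527359\right) 1225886 = 119964162 \cdot 1225886 = 147062386697532$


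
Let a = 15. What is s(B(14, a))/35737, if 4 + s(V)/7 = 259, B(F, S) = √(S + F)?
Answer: 1785/35737 ≈ 0.049948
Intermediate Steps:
B(F, S) = √(F + S)
s(V) = 1785 (s(V) = -28 + 7*259 = -28 + 1813 = 1785)
s(B(14, a))/35737 = 1785/35737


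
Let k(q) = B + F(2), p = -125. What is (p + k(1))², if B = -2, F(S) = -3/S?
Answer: 66049/4 ≈ 16512.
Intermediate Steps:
k(q) = -7/2 (k(q) = -2 - 3/2 = -7/2)
(p + k(1))² = (-125 - 7/2)² = (-257/2)² = 66049/4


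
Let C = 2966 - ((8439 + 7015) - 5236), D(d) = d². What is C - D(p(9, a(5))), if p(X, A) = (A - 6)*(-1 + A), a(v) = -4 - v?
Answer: -29752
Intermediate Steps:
p(X, A) = (-1 + A)*(-6 + A) (p(X, A) = (-6 + A)*(-1 + A) = (-1 + A)*(-6 + A))
C = -7252 (C = 2966 - (15454 - 5236) = 2966 - 1*10218 = 2966 - 10218 = -7252)
C - D(p(9, a(5))) = -7252 - (6 + (-4 - 1*5)² - 7*(-4 - 1*5))² = -7252 - (6 + (-4 - 5)² - 7*(-4 - 5))² = -7252 - (6 + (-9)² - 7*(-9))² = -7252 - (6 + 81 + 63)² = -7252 - 1*150² = -7252 - 1*22500 = -7252 - 22500 = -29752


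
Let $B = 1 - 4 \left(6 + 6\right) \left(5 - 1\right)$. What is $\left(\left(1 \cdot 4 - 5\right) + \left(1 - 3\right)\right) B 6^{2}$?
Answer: $20628$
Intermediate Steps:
$B = -191$ ($B = 1 - 4 \cdot 12 \cdot 4 = 1 - 192 = -191$)
$\left(\left(1 \cdot 4 - 5\right) + \left(1 - 3\right)\right) B 6^{2} = \left(\left(1 \cdot 4 - 5\right) + \left(1 - 3\right)\right) \left(-191\right) 6^{2} = \left(\left(4 - 5\right) + \left(1 - 3\right)\right) \left(-191\right) 36 = \left(-1 - 2\right) \left(-191\right) 36 = \left(-3\right) \left(-191\right) 36 = 573 \cdot 36 = 20628$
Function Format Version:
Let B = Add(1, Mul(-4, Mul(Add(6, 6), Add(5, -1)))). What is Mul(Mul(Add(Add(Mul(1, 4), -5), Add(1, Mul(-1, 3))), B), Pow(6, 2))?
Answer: 20628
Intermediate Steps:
B = -191 (B = Add(1, Mul(-4, Mul(12, 4))) = Add(1, Mul(-4, 48)) = Add(1, -192) = -191)
Mul(Mul(Add(Add(Mul(1, 4), -5), Add(1, Mul(-1, 3))), B), Pow(6, 2)) = Mul(Mul(Add(Add(Mul(1, 4), -5), Add(1, Mul(-1, 3))), -191), Pow(6, 2)) = Mul(Mul(Add(Add(4, -5), Add(1, -3)), -191), 36) = Mul(Mul(Add(-1, -2), -191), 36) = Mul(Mul(-3, -191), 36) = Mul(573, 36) = 20628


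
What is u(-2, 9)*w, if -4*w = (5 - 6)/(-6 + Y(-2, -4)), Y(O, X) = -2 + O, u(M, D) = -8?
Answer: 1/5 ≈ 0.20000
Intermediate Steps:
w = -1/40 (w = -(5 - 6)/(4*(-6 + (-2 - 2))) = -(-1)/(4*(-6 - 4)) = -(-1)/(4*(-10)) = -(-1)*(-1)/(4*10) = -1/4*1/10 = -1/40 ≈ -0.025000)
u(-2, 9)*w = -8*(-1/40) = 1/5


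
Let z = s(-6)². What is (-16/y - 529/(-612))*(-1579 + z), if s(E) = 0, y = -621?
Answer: -59353031/42228 ≈ -1405.5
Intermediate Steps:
z = 0 (z = 0² = 0)
(-16/y - 529/(-612))*(-1579 + z) = (-16/(-621) - 529/(-612))*(-1579 + 0) = (-16*(-1/621) - 529*(-1/612))*(-1579) = (16/621 + 529/612)*(-1579) = (37589/42228)*(-1579) = -59353031/42228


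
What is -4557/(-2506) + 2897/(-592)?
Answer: -325867/105968 ≈ -3.0751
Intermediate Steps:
-4557/(-2506) + 2897/(-592) = -4557*(-1/2506) + 2897*(-1/592) = 651/358 - 2897/592 = -325867/105968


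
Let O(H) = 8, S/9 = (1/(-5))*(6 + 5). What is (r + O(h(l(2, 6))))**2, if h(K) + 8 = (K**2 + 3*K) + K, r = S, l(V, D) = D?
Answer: 3481/25 ≈ 139.24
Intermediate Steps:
S = -99/5 (S = 9*((1/(-5))*(6 + 5)) = 9*((1*(-1/5))*11) = 9*(-1/5*11) = 9*(-11/5) = -99/5 ≈ -19.800)
r = -99/5 ≈ -19.800
h(K) = -8 + K**2 + 4*K (h(K) = -8 + ((K**2 + 3*K) + K) = -8 + (K**2 + 4*K) = -8 + K**2 + 4*K)
(r + O(h(l(2, 6))))**2 = (-99/5 + 8)**2 = (-59/5)**2 = 3481/25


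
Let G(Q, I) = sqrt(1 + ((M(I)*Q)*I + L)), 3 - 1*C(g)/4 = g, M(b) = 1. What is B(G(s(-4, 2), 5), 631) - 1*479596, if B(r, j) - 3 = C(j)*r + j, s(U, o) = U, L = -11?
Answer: -478962 - 2512*I*sqrt(30) ≈ -4.7896e+5 - 13759.0*I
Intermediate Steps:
C(g) = 12 - 4*g
G(Q, I) = sqrt(-10 + I*Q) (G(Q, I) = sqrt(1 + ((1*Q)*I - 11)) = sqrt(1 + (Q*I - 11)) = sqrt(1 + (I*Q - 11)) = sqrt(1 + (-11 + I*Q)) = sqrt(-10 + I*Q))
B(r, j) = 3 + j + r*(12 - 4*j) (B(r, j) = 3 + ((12 - 4*j)*r + j) = 3 + (r*(12 - 4*j) + j) = 3 + (j + r*(12 - 4*j)) = 3 + j + r*(12 - 4*j))
B(G(s(-4, 2), 5), 631) - 1*479596 = (3 + 631 - 4*sqrt(-10 + 5*(-4))*(-3 + 631)) - 1*479596 = (3 + 631 - 4*sqrt(-10 - 20)*628) - 479596 = (3 + 631 - 4*sqrt(-30)*628) - 479596 = (3 + 631 - 4*I*sqrt(30)*628) - 479596 = (3 + 631 - 2512*I*sqrt(30)) - 479596 = (634 - 2512*I*sqrt(30)) - 479596 = -478962 - 2512*I*sqrt(30)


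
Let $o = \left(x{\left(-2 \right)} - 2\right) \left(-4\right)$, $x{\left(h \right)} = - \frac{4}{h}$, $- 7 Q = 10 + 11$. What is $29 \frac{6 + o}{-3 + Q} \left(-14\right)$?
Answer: $406$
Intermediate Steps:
$Q = -3$ ($Q = - \frac{10 + 11}{7} = \left(- \frac{1}{7}\right) 21 = -3$)
$o = 0$ ($o = \left(- \frac{4}{-2} - 2\right) \left(-4\right) = \left(\left(-4\right) \left(- \frac{1}{2}\right) - 2\right) \left(-4\right) = \left(2 - 2\right) \left(-4\right) = 0 \left(-4\right) = 0$)
$29 \frac{6 + o}{-3 + Q} \left(-14\right) = 29 \frac{6 + 0}{-3 - 3} \left(-14\right) = 29 \frac{6}{-6} \left(-14\right) = 29 \cdot 6 \left(- \frac{1}{6}\right) \left(-14\right) = 29 \left(-1\right) \left(-14\right) = \left(-29\right) \left(-14\right) = 406$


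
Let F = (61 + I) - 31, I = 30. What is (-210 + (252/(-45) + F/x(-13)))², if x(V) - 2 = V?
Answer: 147816964/3025 ≈ 48865.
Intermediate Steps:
x(V) = 2 + V
F = 60 (F = (61 + 30) - 31 = 91 - 31 = 60)
(-210 + (252/(-45) + F/x(-13)))² = (-210 + (252/(-45) + 60/(2 - 13)))² = (-210 + (252*(-1/45) + 60/(-11)))² = (-210 + (-28/5 + 60*(-1/11)))² = (-210 + (-28/5 - 60/11))² = (-210 - 608/55)² = (-12158/55)² = 147816964/3025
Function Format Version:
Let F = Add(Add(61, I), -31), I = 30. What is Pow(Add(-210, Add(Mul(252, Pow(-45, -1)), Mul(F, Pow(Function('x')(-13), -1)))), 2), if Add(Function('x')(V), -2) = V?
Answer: Rational(147816964, 3025) ≈ 48865.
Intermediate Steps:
Function('x')(V) = Add(2, V)
F = 60 (F = Add(Add(61, 30), -31) = Add(91, -31) = 60)
Pow(Add(-210, Add(Mul(252, Pow(-45, -1)), Mul(F, Pow(Function('x')(-13), -1)))), 2) = Pow(Add(-210, Add(Mul(252, Pow(-45, -1)), Mul(60, Pow(Add(2, -13), -1)))), 2) = Pow(Add(-210, Add(Mul(252, Rational(-1, 45)), Mul(60, Pow(-11, -1)))), 2) = Pow(Add(-210, Add(Rational(-28, 5), Mul(60, Rational(-1, 11)))), 2) = Pow(Add(-210, Add(Rational(-28, 5), Rational(-60, 11))), 2) = Pow(Add(-210, Rational(-608, 55)), 2) = Pow(Rational(-12158, 55), 2) = Rational(147816964, 3025)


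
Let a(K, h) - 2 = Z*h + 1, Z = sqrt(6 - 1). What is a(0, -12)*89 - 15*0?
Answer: 267 - 1068*sqrt(5) ≈ -2121.1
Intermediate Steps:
Z = sqrt(5) ≈ 2.2361
a(K, h) = 3 + h*sqrt(5) (a(K, h) = 2 + (sqrt(5)*h + 1) = 2 + (h*sqrt(5) + 1) = 2 + (1 + h*sqrt(5)) = 3 + h*sqrt(5))
a(0, -12)*89 - 15*0 = (3 - 12*sqrt(5))*89 - 15*0 = (267 - 1068*sqrt(5)) + 0 = 267 - 1068*sqrt(5)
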